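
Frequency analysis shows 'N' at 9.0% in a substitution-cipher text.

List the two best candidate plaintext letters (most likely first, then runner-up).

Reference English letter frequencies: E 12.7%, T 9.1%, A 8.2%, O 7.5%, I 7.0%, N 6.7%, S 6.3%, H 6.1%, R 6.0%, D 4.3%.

Step 1: Observed frequency of 'N' is 9.0%.
Step 2: Compute distances to each reference frequency and sort:
  T (9.1%): difference = 0.1% <-- BEST
  A (8.2%): difference = 0.8% <-- RUNNER-UP
  O (7.5%): difference = 1.5%
  I (7.0%): difference = 2.0%
  N (6.7%): difference = 2.3%
Step 3: Most likely is 'T' (9.1%, diff 0.1%); second most likely is 'A' (8.2%, diff 0.8%).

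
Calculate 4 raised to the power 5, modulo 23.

Step 1: Compute 4^5 mod 23 step by step, reducing modulo 23 at each step.
  4^1 mod 23 = 4
  4^2 mod 23 = (4 * 4) mod 23 = 16
  4^3 mod 23 = (16 * 4) mod 23 = 18
  4^4 mod 23 = (18 * 4) mod 23 = 3
  4^5 mod 23 = (3 * 4) mod 23 = 12
Step 2: Result = 12.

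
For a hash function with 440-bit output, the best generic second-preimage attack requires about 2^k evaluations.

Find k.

Step 1: The hash has a 440-bit output.
Step 2: Second-preimage resistance means: given a specific input x, it should be infeasible to find a different y with h(y) = h(x).
With a 440-bit output, a generic search for a second preimage costs about 2^440 evaluations (each trial matches the fixed target with probability 2^-440).
Step 3: Security level = 440 bits.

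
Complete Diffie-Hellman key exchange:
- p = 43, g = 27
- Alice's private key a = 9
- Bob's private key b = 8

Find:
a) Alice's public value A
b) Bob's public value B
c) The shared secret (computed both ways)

Step 1: A = g^a mod p = 27^9 mod 43 = 2.
Step 2: B = g^b mod p = 27^8 mod 43 = 16.
Step 3: Alice computes s = B^a mod p = 16^9 mod 43 = 41.
Step 4: Bob computes s = A^b mod p = 2^8 mod 43 = 41.
Both sides agree: shared secret = 41.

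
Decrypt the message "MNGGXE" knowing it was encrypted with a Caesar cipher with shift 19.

Step 1: Reverse the shift by subtracting 19 from each letter position.
  M (position 12) -> position (12-19) mod 26 = 19 -> T
  N (position 13) -> position (13-19) mod 26 = 20 -> U
  G (position 6) -> position (6-19) mod 26 = 13 -> N
  G (position 6) -> position (6-19) mod 26 = 13 -> N
  X (position 23) -> position (23-19) mod 26 = 4 -> E
  E (position 4) -> position (4-19) mod 26 = 11 -> L
Decrypted message: TUNNEL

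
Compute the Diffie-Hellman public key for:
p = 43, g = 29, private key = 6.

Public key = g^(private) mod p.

Step 1: A = g^a mod p = 29^6 mod 43.
  29^1 mod 43 = 29
  29^2 mod 43 = (29 * 29) mod 43 = 24
  29^3 mod 43 = (24 * 29) mod 43 = 8
  29^4 mod 43 = (8 * 29) mod 43 = 17
  29^5 mod 43 = (17 * 29) mod 43 = 20
  29^6 mod 43 = (20 * 29) mod 43 = 21
Result: A = 21.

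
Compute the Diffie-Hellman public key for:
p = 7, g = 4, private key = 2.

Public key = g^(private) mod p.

Step 1: A = g^a mod p = 4^2 mod 7.
  4^1 mod 7 = 4
  4^2 mod 7 = (4 * 4) mod 7 = 2
Result: A = 2.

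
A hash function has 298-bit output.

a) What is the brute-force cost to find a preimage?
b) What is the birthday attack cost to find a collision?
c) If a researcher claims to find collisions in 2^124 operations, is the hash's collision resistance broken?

Step 1: Preimage resistance requires brute-force of 2^298 operations.
Step 2: Collision resistance (birthday bound) = 2^(298/2) = 2^149.
Step 3: The claimed attack costs 2^124 operations.
Step 4: Since 2^124 < 2^149, the claimed attack beats the generic birthday bound, so collision resistance is broken.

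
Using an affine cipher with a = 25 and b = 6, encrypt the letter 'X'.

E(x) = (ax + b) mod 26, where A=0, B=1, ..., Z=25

Step 1: Convert 'X' to number: x = 23.
Step 2: E(23) = (25 * 23 + 6) mod 26 = 581 mod 26 = 9.
Step 3: Convert 9 back to letter: J.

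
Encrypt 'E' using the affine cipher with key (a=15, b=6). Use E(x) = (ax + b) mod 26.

Step 1: Convert 'E' to number: x = 4.
Step 2: E(4) = (15 * 4 + 6) mod 26 = 66 mod 26 = 14.
Step 3: Convert 14 back to letter: O.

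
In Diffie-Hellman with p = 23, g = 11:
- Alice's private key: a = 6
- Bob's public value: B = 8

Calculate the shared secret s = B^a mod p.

Step 1: s = B^a mod p = 8^6 mod 23.
  8^1 mod 23 = 8
  8^2 mod 23 = (8 * 8) mod 23 = 18
  8^3 mod 23 = (18 * 8) mod 23 = 6
  8^4 mod 23 = (6 * 8) mod 23 = 2
  8^5 mod 23 = (2 * 8) mod 23 = 16
  8^6 mod 23 = (16 * 8) mod 23 = 13
Result: shared secret = 13.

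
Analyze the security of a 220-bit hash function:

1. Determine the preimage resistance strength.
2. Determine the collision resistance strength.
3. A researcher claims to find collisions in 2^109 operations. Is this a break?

Step 1: Preimage resistance requires brute-force of 2^220 operations.
Step 2: Collision resistance (birthday bound) = 2^(220/2) = 2^110.
Step 3: The claimed attack costs 2^109 operations.
Step 4: Since 2^109 < 2^110, the claimed attack beats the generic birthday bound, so collision resistance is broken.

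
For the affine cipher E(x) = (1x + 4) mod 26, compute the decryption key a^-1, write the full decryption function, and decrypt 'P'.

Step 1: Find a^-1, the modular inverse of 1 mod 26.
Step 2: We need 1 * a^-1 = 1 (mod 26).
Step 3: 1 * 1 = 1 = 0 * 26 + 1, so a^-1 = 1.
Step 4: D(y) = 1(y - 4) mod 26.
Step 5: Apply to 'P' (y = 15): D(15) = 1 * (15 - 4) mod 26 = 1 * 11 mod 26 = 11 -> 'L'.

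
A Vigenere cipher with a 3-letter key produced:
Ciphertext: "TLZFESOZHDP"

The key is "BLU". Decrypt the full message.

Step 1: Key 'BLU' has length 3. Extended key: BLUBLUBLUBL
Step 2: Decrypt each position:
  T(19) - B(1) = 18 = S
  L(11) - L(11) = 0 = A
  Z(25) - U(20) = 5 = F
  F(5) - B(1) = 4 = E
  E(4) - L(11) = 19 = T
  S(18) - U(20) = 24 = Y
  O(14) - B(1) = 13 = N
  Z(25) - L(11) = 14 = O
  H(7) - U(20) = 13 = N
  D(3) - B(1) = 2 = C
  P(15) - L(11) = 4 = E
Plaintext: SAFETYNONCE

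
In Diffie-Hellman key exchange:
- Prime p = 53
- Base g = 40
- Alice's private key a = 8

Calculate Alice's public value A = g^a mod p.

Step 1: A = g^a mod p = 40^8 mod 53.
  40^1 mod 53 = 40
  40^2 mod 53 = (40 * 40) mod 53 = 10
  40^3 mod 53 = (10 * 40) mod 53 = 29
  40^4 mod 53 = (29 * 40) mod 53 = 47
  40^5 mod 53 = (47 * 40) mod 53 = 25
  40^6 mod 53 = (25 * 40) mod 53 = 46
  40^7 mod 53 = (46 * 40) mod 53 = 38
  40^8 mod 53 = (38 * 40) mod 53 = 36
Result: A = 36.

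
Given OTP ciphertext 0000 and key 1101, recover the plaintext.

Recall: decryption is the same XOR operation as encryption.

Step 1: XOR ciphertext with key:
  Ciphertext: 0000
  Key:        1101
  XOR:        1101
Step 2: Plaintext = 1101 = 13 in decimal.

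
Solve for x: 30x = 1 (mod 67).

Step 1: We need x such that 30 * x = 1 (mod 67).
Step 2: Using the extended Euclidean algorithm or trial:
  30 * 38 = 1140 = 17 * 67 + 1.
Step 3: Since 1140 mod 67 = 1, the inverse is x = 38.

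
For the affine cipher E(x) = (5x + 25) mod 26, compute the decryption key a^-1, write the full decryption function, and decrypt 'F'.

Step 1: Find a^-1, the modular inverse of 5 mod 26.
Step 2: We need 5 * a^-1 = 1 (mod 26).
Step 3: 5 * 21 = 105 = 4 * 26 + 1, so a^-1 = 21.
Step 4: D(y) = 21(y - 25) mod 26.
Step 5: Apply to 'F' (y = 5): D(5) = 21 * (5 - 25) mod 26 = 21 * -20 mod 26 = 22 -> 'W'.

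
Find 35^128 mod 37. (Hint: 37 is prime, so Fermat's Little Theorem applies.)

Step 1: Since 37 is prime, by Fermat's Little Theorem: 35^36 = 1 (mod 37).
Step 2: Reduce exponent: 128 mod 36 = 20.
Step 3: So 35^128 = 35^20 (mod 37).
Step 4: 35^20 mod 37 = 33.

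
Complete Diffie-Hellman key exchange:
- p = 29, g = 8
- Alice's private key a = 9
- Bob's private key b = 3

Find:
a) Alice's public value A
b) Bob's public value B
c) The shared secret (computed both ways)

Step 1: A = g^a mod p = 8^9 mod 29 = 15.
Step 2: B = g^b mod p = 8^3 mod 29 = 19.
Step 3: Alice computes s = B^a mod p = 19^9 mod 29 = 11.
Step 4: Bob computes s = A^b mod p = 15^3 mod 29 = 11.
Both sides agree: shared secret = 11.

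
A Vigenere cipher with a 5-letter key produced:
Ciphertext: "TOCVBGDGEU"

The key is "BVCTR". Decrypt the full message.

Step 1: Key 'BVCTR' has length 5. Extended key: BVCTRBVCTR
Step 2: Decrypt each position:
  T(19) - B(1) = 18 = S
  O(14) - V(21) = 19 = T
  C(2) - C(2) = 0 = A
  V(21) - T(19) = 2 = C
  B(1) - R(17) = 10 = K
  G(6) - B(1) = 5 = F
  D(3) - V(21) = 8 = I
  G(6) - C(2) = 4 = E
  E(4) - T(19) = 11 = L
  U(20) - R(17) = 3 = D
Plaintext: STACKFIELD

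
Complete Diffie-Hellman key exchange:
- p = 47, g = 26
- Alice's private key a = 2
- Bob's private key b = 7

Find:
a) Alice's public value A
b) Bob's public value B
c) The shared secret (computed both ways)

Step 1: A = g^a mod p = 26^2 mod 47 = 18.
Step 2: B = g^b mod p = 26^7 mod 47 = 10.
Step 3: Alice computes s = B^a mod p = 10^2 mod 47 = 6.
Step 4: Bob computes s = A^b mod p = 18^7 mod 47 = 6.
Both sides agree: shared secret = 6.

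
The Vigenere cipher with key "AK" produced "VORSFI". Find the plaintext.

Step 1: Extend key: AKAKAK
Step 2: Decrypt each letter (c - k) mod 26:
  V(21) - A(0) = (21-0) mod 26 = 21 = V
  O(14) - K(10) = (14-10) mod 26 = 4 = E
  R(17) - A(0) = (17-0) mod 26 = 17 = R
  S(18) - K(10) = (18-10) mod 26 = 8 = I
  F(5) - A(0) = (5-0) mod 26 = 5 = F
  I(8) - K(10) = (8-10) mod 26 = 24 = Y
Plaintext: VERIFY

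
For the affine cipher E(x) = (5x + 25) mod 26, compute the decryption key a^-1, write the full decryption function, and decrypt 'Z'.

Step 1: Find a^-1, the modular inverse of 5 mod 26.
Step 2: We need 5 * a^-1 = 1 (mod 26).
Step 3: 5 * 21 = 105 = 4 * 26 + 1, so a^-1 = 21.
Step 4: D(y) = 21(y - 25) mod 26.
Step 5: Apply to 'Z' (y = 25): D(25) = 21 * (25 - 25) mod 26 = 21 * 0 mod 26 = 0 -> 'A'.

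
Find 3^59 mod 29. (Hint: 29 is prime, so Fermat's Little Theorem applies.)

Step 1: Since 29 is prime, by Fermat's Little Theorem: 3^28 = 1 (mod 29).
Step 2: Reduce exponent: 59 mod 28 = 3.
Step 3: So 3^59 = 3^3 (mod 29).
Step 4: 3^3 mod 29 = 27.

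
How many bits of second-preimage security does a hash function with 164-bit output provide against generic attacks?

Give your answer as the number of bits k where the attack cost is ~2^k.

Step 1: The hash has a 164-bit output.
Step 2: Second-preimage resistance means: given a specific input x, it should be infeasible to find a different y with h(y) = h(x).
With a 164-bit output, a generic search for a second preimage costs about 2^164 evaluations (each trial matches the fixed target with probability 2^-164).
Step 3: Security level = 164 bits.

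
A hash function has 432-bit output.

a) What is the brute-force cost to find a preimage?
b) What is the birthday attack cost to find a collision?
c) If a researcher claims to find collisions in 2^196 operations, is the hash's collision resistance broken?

Step 1: Preimage resistance requires brute-force of 2^432 operations.
Step 2: Collision resistance (birthday bound) = 2^(432/2) = 2^216.
Step 3: The claimed attack costs 2^196 operations.
Step 4: Since 2^196 < 2^216, the claimed attack beats the generic birthday bound, so collision resistance is broken.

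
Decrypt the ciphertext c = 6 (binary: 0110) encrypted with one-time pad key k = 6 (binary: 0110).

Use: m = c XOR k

Step 1: XOR ciphertext with key:
  Ciphertext: 0110
  Key:        0110
  XOR:        0000
Step 2: Plaintext = 0000 = 0 in decimal.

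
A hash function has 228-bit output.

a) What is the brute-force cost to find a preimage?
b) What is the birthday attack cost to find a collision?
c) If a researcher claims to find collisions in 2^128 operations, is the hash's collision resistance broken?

Step 1: Preimage resistance requires brute-force of 2^228 operations.
Step 2: Collision resistance (birthday bound) = 2^(228/2) = 2^114.
Step 3: The claimed attack costs 2^128 operations.
Step 4: Since 2^128 >= 2^114, the claimed attack is no faster than the generic birthday attack, so this does not break collision resistance.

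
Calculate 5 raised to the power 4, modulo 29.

Step 1: Compute 5^4 mod 29 step by step, reducing modulo 29 at each step.
  5^1 mod 29 = 5
  5^2 mod 29 = (5 * 5) mod 29 = 25
  5^3 mod 29 = (25 * 5) mod 29 = 9
  5^4 mod 29 = (9 * 5) mod 29 = 16
Step 2: Result = 16.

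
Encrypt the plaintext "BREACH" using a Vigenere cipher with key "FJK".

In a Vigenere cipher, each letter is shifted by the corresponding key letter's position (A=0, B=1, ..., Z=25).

Step 1: Repeat key to match plaintext length:
  Plaintext: BREACH
  Key:       FJKFJK
Step 2: Encrypt each letter:
  B(1) + F(5) = (1+5) mod 26 = 6 = G
  R(17) + J(9) = (17+9) mod 26 = 0 = A
  E(4) + K(10) = (4+10) mod 26 = 14 = O
  A(0) + F(5) = (0+5) mod 26 = 5 = F
  C(2) + J(9) = (2+9) mod 26 = 11 = L
  H(7) + K(10) = (7+10) mod 26 = 17 = R
Ciphertext: GAOFLR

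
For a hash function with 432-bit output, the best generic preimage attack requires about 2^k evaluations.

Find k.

Step 1: The hash has a 432-bit output.
Step 2: Preimage resistance means: given a digest h(x), it should be infeasible to find any input that hashes to it.
With a 432-bit output there are 2^432 possible digests, so a generic brute-force preimage search costs about 2^432 evaluations.
Step 3: Security level = 432 bits.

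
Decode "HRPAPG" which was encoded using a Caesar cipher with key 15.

Step 1: Reverse the shift by subtracting 15 from each letter position.
  H (position 7) -> position (7-15) mod 26 = 18 -> S
  R (position 17) -> position (17-15) mod 26 = 2 -> C
  P (position 15) -> position (15-15) mod 26 = 0 -> A
  A (position 0) -> position (0-15) mod 26 = 11 -> L
  P (position 15) -> position (15-15) mod 26 = 0 -> A
  G (position 6) -> position (6-15) mod 26 = 17 -> R
Decrypted message: SCALAR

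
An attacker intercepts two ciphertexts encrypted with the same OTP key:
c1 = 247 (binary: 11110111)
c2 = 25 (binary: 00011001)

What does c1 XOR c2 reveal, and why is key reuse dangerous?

Step 1: c1 XOR c2 = (m1 XOR k) XOR (m2 XOR k).
Step 2: By XOR associativity/commutativity: = m1 XOR m2 XOR k XOR k = m1 XOR m2.
Step 3: 11110111 XOR 00011001 = 11101110 = 238.
Step 4: The key cancels out! An attacker learns m1 XOR m2 = 238, revealing the relationship between plaintexts.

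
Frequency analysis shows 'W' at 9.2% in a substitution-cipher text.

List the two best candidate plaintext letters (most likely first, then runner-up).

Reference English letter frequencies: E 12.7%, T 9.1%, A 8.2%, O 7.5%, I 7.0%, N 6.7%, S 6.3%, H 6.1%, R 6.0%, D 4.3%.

Step 1: Observed frequency of 'W' is 9.2%.
Step 2: Compute distances to each reference frequency and sort:
  T (9.1%): difference = 0.1% <-- BEST
  A (8.2%): difference = 1.0% <-- RUNNER-UP
  O (7.5%): difference = 1.7%
  I (7.0%): difference = 2.2%
  N (6.7%): difference = 2.5%
Step 3: Most likely is 'T' (9.1%, diff 0.1%); second most likely is 'A' (8.2%, diff 1.0%).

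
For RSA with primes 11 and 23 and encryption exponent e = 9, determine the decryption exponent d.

Step 1: n = 11 * 23 = 253.
Step 2: phi(n) = 10 * 22 = 220.
Step 3: Find d such that 9 * d = 1 (mod 220).
Step 4: d = 9^(-1) mod 220 = 49.
Verification: 9 * 49 = 441 = 2 * 220 + 1.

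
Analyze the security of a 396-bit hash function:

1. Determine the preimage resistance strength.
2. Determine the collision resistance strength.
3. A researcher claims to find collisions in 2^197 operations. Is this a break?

Step 1: Preimage resistance requires brute-force of 2^396 operations.
Step 2: Collision resistance (birthday bound) = 2^(396/2) = 2^198.
Step 3: The claimed attack costs 2^197 operations.
Step 4: Since 2^197 < 2^198, the claimed attack beats the generic birthday bound, so collision resistance is broken.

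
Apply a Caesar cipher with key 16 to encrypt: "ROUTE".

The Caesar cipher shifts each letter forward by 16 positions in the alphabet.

Step 1: For each letter, shift forward by 16 positions (mod 26).
  R (position 17) -> position (17+16) mod 26 = 7 -> H
  O (position 14) -> position (14+16) mod 26 = 4 -> E
  U (position 20) -> position (20+16) mod 26 = 10 -> K
  T (position 19) -> position (19+16) mod 26 = 9 -> J
  E (position 4) -> position (4+16) mod 26 = 20 -> U
Result: HEKJU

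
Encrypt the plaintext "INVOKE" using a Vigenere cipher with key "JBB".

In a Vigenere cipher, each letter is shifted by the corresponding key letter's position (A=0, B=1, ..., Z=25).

Step 1: Repeat key to match plaintext length:
  Plaintext: INVOKE
  Key:       JBBJBB
Step 2: Encrypt each letter:
  I(8) + J(9) = (8+9) mod 26 = 17 = R
  N(13) + B(1) = (13+1) mod 26 = 14 = O
  V(21) + B(1) = (21+1) mod 26 = 22 = W
  O(14) + J(9) = (14+9) mod 26 = 23 = X
  K(10) + B(1) = (10+1) mod 26 = 11 = L
  E(4) + B(1) = (4+1) mod 26 = 5 = F
Ciphertext: ROWXLF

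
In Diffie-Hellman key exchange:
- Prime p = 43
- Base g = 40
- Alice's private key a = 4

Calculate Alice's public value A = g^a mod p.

Step 1: A = g^a mod p = 40^4 mod 43.
  40^1 mod 43 = 40
  40^2 mod 43 = (40 * 40) mod 43 = 9
  40^3 mod 43 = (9 * 40) mod 43 = 16
  40^4 mod 43 = (16 * 40) mod 43 = 38
Result: A = 38.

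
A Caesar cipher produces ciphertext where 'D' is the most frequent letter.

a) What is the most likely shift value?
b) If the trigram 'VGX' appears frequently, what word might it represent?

Step 1: In English, 'E' is the most frequent letter (12.7%).
Step 2: The most frequent ciphertext letter is 'D' (position 3).
Step 3: Shift = (3 - 4) mod 26 = 25.
Step 4: Decrypt 'VGX' by shifting back 25:
  V -> W
  G -> H
  X -> Y
Step 5: 'VGX' decrypts to 'WHY'.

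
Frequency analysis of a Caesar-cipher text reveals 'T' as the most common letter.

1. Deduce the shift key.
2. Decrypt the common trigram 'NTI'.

Step 1: In English, 'E' is the most frequent letter (12.7%).
Step 2: The most frequent ciphertext letter is 'T' (position 19).
Step 3: Shift = (19 - 4) mod 26 = 15.
Step 4: Decrypt 'NTI' by shifting back 15:
  N -> Y
  T -> E
  I -> T
Step 5: 'NTI' decrypts to 'YET'.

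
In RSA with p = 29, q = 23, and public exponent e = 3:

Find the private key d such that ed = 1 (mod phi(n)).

Step 1: n = 29 * 23 = 667.
Step 2: phi(n) = 28 * 22 = 616.
Step 3: Find d such that 3 * d = 1 (mod 616).
Step 4: d = 3^(-1) mod 616 = 411.
Verification: 3 * 411 = 1233 = 2 * 616 + 1.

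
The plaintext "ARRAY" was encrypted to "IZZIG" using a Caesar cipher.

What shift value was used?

Step 1: Compare first letters: A (position 0) -> I (position 8).
Step 2: Shift = (8 - 0) mod 26 = 8.
The shift value is 8.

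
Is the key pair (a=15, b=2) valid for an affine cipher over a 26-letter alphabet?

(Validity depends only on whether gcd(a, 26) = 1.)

Step 1: Compute gcd(15, 26).
Step 2: gcd(15, 26) = 1.
Since gcd = 1, 15 is coprime with 26, so it is a valid key.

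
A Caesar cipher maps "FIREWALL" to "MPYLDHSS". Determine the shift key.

Step 1: Compare first letters: F (position 5) -> M (position 12).
Step 2: Shift = (12 - 5) mod 26 = 7.
The shift value is 7.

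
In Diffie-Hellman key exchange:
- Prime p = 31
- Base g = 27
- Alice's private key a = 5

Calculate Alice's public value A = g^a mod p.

Step 1: A = g^a mod p = 27^5 mod 31.
  27^1 mod 31 = 27
  27^2 mod 31 = (27 * 27) mod 31 = 16
  27^3 mod 31 = (16 * 27) mod 31 = 29
  27^4 mod 31 = (29 * 27) mod 31 = 8
  27^5 mod 31 = (8 * 27) mod 31 = 30
Result: A = 30.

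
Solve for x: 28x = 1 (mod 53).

Step 1: We need x such that 28 * x = 1 (mod 53).
Step 2: Using the extended Euclidean algorithm or trial:
  28 * 36 = 1008 = 19 * 53 + 1.
Step 3: Since 1008 mod 53 = 1, the inverse is x = 36.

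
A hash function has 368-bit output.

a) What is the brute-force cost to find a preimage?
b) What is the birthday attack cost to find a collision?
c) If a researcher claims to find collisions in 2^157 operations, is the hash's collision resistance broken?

Step 1: Preimage resistance requires brute-force of 2^368 operations.
Step 2: Collision resistance (birthday bound) = 2^(368/2) = 2^184.
Step 3: The claimed attack costs 2^157 operations.
Step 4: Since 2^157 < 2^184, the claimed attack beats the generic birthday bound, so collision resistance is broken.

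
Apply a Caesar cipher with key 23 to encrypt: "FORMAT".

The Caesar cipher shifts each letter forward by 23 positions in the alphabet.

Step 1: For each letter, shift forward by 23 positions (mod 26).
  F (position 5) -> position (5+23) mod 26 = 2 -> C
  O (position 14) -> position (14+23) mod 26 = 11 -> L
  R (position 17) -> position (17+23) mod 26 = 14 -> O
  M (position 12) -> position (12+23) mod 26 = 9 -> J
  A (position 0) -> position (0+23) mod 26 = 23 -> X
  T (position 19) -> position (19+23) mod 26 = 16 -> Q
Result: CLOJXQ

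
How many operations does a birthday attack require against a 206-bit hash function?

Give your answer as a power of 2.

Step 1: The birthday paradox gives collision probability ~50% after sqrt(2^n) = 2^(n/2) hashes.
Step 2: For 206-bit output: 2^(206/2) = 2^103.
Step 3: Approximately 2^103 hash computations needed.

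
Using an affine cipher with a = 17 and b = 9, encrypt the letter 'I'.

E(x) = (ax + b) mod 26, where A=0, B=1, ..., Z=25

Step 1: Convert 'I' to number: x = 8.
Step 2: E(8) = (17 * 8 + 9) mod 26 = 145 mod 26 = 15.
Step 3: Convert 15 back to letter: P.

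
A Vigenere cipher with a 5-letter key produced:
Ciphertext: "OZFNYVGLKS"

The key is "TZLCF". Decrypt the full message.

Step 1: Key 'TZLCF' has length 5. Extended key: TZLCFTZLCF
Step 2: Decrypt each position:
  O(14) - T(19) = 21 = V
  Z(25) - Z(25) = 0 = A
  F(5) - L(11) = 20 = U
  N(13) - C(2) = 11 = L
  Y(24) - F(5) = 19 = T
  V(21) - T(19) = 2 = C
  G(6) - Z(25) = 7 = H
  L(11) - L(11) = 0 = A
  K(10) - C(2) = 8 = I
  S(18) - F(5) = 13 = N
Plaintext: VAULTCHAIN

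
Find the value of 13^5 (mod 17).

Step 1: Compute 13^5 mod 17 step by step, reducing modulo 17 at each step.
  13^1 mod 17 = 13
  13^2 mod 17 = (13 * 13) mod 17 = 16
  13^3 mod 17 = (16 * 13) mod 17 = 4
  13^4 mod 17 = (4 * 13) mod 17 = 1
  13^5 mod 17 = (1 * 13) mod 17 = 13
Step 2: Result = 13.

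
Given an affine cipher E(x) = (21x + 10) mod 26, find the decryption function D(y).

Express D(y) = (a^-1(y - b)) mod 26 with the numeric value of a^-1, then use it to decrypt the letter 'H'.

Step 1: Find a^-1, the modular inverse of 21 mod 26.
Step 2: We need 21 * a^-1 = 1 (mod 26).
Step 3: 21 * 5 = 105 = 4 * 26 + 1, so a^-1 = 5.
Step 4: D(y) = 5(y - 10) mod 26.
Step 5: Apply to 'H' (y = 7): D(7) = 5 * (7 - 10) mod 26 = 5 * -3 mod 26 = 11 -> 'L'.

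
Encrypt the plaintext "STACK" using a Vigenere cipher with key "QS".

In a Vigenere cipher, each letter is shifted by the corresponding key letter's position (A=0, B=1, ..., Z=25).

Step 1: Repeat key to match plaintext length:
  Plaintext: STACK
  Key:       QSQSQ
Step 2: Encrypt each letter:
  S(18) + Q(16) = (18+16) mod 26 = 8 = I
  T(19) + S(18) = (19+18) mod 26 = 11 = L
  A(0) + Q(16) = (0+16) mod 26 = 16 = Q
  C(2) + S(18) = (2+18) mod 26 = 20 = U
  K(10) + Q(16) = (10+16) mod 26 = 0 = A
Ciphertext: ILQUA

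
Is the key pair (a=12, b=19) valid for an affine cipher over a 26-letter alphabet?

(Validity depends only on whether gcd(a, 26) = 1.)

Step 1: Compute gcd(12, 26).
Step 2: gcd(12, 26) = 2.
Since gcd = 2 != 1, 12 shares a common factor with 26, so it cannot be used.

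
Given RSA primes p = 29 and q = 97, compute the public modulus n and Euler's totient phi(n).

Step 1: n = p * q = 29 * 97 = 2813.
Step 2: phi(n) = (p-1)(q-1) = 28 * 96 = 2688.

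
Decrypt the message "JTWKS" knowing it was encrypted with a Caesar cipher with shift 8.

Step 1: Reverse the shift by subtracting 8 from each letter position.
  J (position 9) -> position (9-8) mod 26 = 1 -> B
  T (position 19) -> position (19-8) mod 26 = 11 -> L
  W (position 22) -> position (22-8) mod 26 = 14 -> O
  K (position 10) -> position (10-8) mod 26 = 2 -> C
  S (position 18) -> position (18-8) mod 26 = 10 -> K
Decrypted message: BLOCK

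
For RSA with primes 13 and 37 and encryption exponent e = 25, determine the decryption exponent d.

Step 1: n = 13 * 37 = 481.
Step 2: phi(n) = 12 * 36 = 432.
Step 3: Find d such that 25 * d = 1 (mod 432).
Step 4: d = 25^(-1) mod 432 = 121.
Verification: 25 * 121 = 3025 = 7 * 432 + 1.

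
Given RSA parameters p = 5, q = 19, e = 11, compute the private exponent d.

Step 1: n = 5 * 19 = 95.
Step 2: phi(n) = 4 * 18 = 72.
Step 3: Find d such that 11 * d = 1 (mod 72).
Step 4: d = 11^(-1) mod 72 = 59.
Verification: 11 * 59 = 649 = 9 * 72 + 1.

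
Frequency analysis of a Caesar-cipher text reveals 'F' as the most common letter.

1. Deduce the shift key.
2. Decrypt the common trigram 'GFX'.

Step 1: In English, 'E' is the most frequent letter (12.7%).
Step 2: The most frequent ciphertext letter is 'F' (position 5).
Step 3: Shift = (5 - 4) mod 26 = 1.
Step 4: Decrypt 'GFX' by shifting back 1:
  G -> F
  F -> E
  X -> W
Step 5: 'GFX' decrypts to 'FEW'.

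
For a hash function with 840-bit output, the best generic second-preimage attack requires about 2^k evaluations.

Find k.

Step 1: The hash has a 840-bit output.
Step 2: Second-preimage resistance means: given a specific input x, it should be infeasible to find a different y with h(y) = h(x).
With a 840-bit output, a generic search for a second preimage costs about 2^840 evaluations (each trial matches the fixed target with probability 2^-840).
Step 3: Security level = 840 bits.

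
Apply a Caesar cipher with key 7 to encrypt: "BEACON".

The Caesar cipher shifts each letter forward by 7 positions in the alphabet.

Step 1: For each letter, shift forward by 7 positions (mod 26).
  B (position 1) -> position (1+7) mod 26 = 8 -> I
  E (position 4) -> position (4+7) mod 26 = 11 -> L
  A (position 0) -> position (0+7) mod 26 = 7 -> H
  C (position 2) -> position (2+7) mod 26 = 9 -> J
  O (position 14) -> position (14+7) mod 26 = 21 -> V
  N (position 13) -> position (13+7) mod 26 = 20 -> U
Result: ILHJVU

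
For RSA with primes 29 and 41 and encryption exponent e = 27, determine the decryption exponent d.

Step 1: n = 29 * 41 = 1189.
Step 2: phi(n) = 28 * 40 = 1120.
Step 3: Find d such that 27 * d = 1 (mod 1120).
Step 4: d = 27^(-1) mod 1120 = 83.
Verification: 27 * 83 = 2241 = 2 * 1120 + 1.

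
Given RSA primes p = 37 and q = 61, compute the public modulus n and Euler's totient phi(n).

Step 1: n = p * q = 37 * 61 = 2257.
Step 2: phi(n) = (p-1)(q-1) = 36 * 60 = 2160.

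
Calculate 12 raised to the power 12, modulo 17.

Step 1: Compute 12^12 mod 17 step by step, reducing modulo 17 at each step.
  12^1 mod 17 = 12
  12^2 mod 17 = (12 * 12) mod 17 = 8
  12^3 mod 17 = (8 * 12) mod 17 = 11
  12^4 mod 17 = (11 * 12) mod 17 = 13
  12^5 mod 17 = (13 * 12) mod 17 = 3
  12^6 mod 17 = (3 * 12) mod 17 = 2
  12^7 mod 17 = (2 * 12) mod 17 = 7
  12^8 mod 17 = (7 * 12) mod 17 = 16
  12^9 mod 17 = (16 * 12) mod 17 = 5
  12^10 mod 17 = (5 * 12) mod 17 = 9
  12^11 mod 17 = (9 * 12) mod 17 = 6
  12^12 mod 17 = (6 * 12) mod 17 = 4
Step 2: Result = 4.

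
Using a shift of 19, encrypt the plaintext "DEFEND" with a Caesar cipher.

Step 1: For each letter, shift forward by 19 positions (mod 26).
  D (position 3) -> position (3+19) mod 26 = 22 -> W
  E (position 4) -> position (4+19) mod 26 = 23 -> X
  F (position 5) -> position (5+19) mod 26 = 24 -> Y
  E (position 4) -> position (4+19) mod 26 = 23 -> X
  N (position 13) -> position (13+19) mod 26 = 6 -> G
  D (position 3) -> position (3+19) mod 26 = 22 -> W
Result: WXYXGW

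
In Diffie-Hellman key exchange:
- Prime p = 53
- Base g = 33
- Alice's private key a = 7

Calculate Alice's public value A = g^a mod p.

Step 1: A = g^a mod p = 33^7 mod 53.
  33^1 mod 53 = 33
  33^2 mod 53 = (33 * 33) mod 53 = 29
  33^3 mod 53 = (29 * 33) mod 53 = 3
  33^4 mod 53 = (3 * 33) mod 53 = 46
  33^5 mod 53 = (46 * 33) mod 53 = 34
  33^6 mod 53 = (34 * 33) mod 53 = 9
  33^7 mod 53 = (9 * 33) mod 53 = 32
Result: A = 32.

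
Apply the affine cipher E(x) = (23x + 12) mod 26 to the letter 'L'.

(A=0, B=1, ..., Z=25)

Step 1: Convert 'L' to number: x = 11.
Step 2: E(11) = (23 * 11 + 12) mod 26 = 265 mod 26 = 5.
Step 3: Convert 5 back to letter: F.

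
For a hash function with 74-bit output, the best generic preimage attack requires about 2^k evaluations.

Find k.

Step 1: The hash has a 74-bit output.
Step 2: Preimage resistance means: given a digest h(x), it should be infeasible to find any input that hashes to it.
With a 74-bit output there are 2^74 possible digests, so a generic brute-force preimage search costs about 2^74 evaluations.
Step 3: Security level = 74 bits.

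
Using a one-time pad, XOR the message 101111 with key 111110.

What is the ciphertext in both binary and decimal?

Step 1: Write out the XOR operation bit by bit:
  Message: 101111
  Key:     111110
  XOR:     010001
Step 2: Convert to decimal: 010001 = 17.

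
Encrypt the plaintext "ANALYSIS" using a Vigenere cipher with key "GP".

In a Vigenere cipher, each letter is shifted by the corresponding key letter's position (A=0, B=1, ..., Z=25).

Step 1: Repeat key to match plaintext length:
  Plaintext: ANALYSIS
  Key:       GPGPGPGP
Step 2: Encrypt each letter:
  A(0) + G(6) = (0+6) mod 26 = 6 = G
  N(13) + P(15) = (13+15) mod 26 = 2 = C
  A(0) + G(6) = (0+6) mod 26 = 6 = G
  L(11) + P(15) = (11+15) mod 26 = 0 = A
  Y(24) + G(6) = (24+6) mod 26 = 4 = E
  S(18) + P(15) = (18+15) mod 26 = 7 = H
  I(8) + G(6) = (8+6) mod 26 = 14 = O
  S(18) + P(15) = (18+15) mod 26 = 7 = H
Ciphertext: GCGAEHOH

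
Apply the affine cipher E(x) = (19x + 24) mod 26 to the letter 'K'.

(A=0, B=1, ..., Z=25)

Step 1: Convert 'K' to number: x = 10.
Step 2: E(10) = (19 * 10 + 24) mod 26 = 214 mod 26 = 6.
Step 3: Convert 6 back to letter: G.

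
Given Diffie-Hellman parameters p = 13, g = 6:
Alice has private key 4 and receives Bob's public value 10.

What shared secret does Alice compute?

Step 1: s = B^a mod p = 10^4 mod 13.
  10^1 mod 13 = 10
  10^2 mod 13 = (10 * 10) mod 13 = 9
  10^3 mod 13 = (9 * 10) mod 13 = 12
  10^4 mod 13 = (12 * 10) mod 13 = 3
Result: shared secret = 3.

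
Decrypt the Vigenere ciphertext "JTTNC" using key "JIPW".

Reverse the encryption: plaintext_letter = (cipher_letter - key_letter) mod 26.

Step 1: Extend key: JIPWJ
Step 2: Decrypt each letter (c - k) mod 26:
  J(9) - J(9) = (9-9) mod 26 = 0 = A
  T(19) - I(8) = (19-8) mod 26 = 11 = L
  T(19) - P(15) = (19-15) mod 26 = 4 = E
  N(13) - W(22) = (13-22) mod 26 = 17 = R
  C(2) - J(9) = (2-9) mod 26 = 19 = T
Plaintext: ALERT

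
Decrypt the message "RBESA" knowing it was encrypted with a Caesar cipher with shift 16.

Step 1: Reverse the shift by subtracting 16 from each letter position.
  R (position 17) -> position (17-16) mod 26 = 1 -> B
  B (position 1) -> position (1-16) mod 26 = 11 -> L
  E (position 4) -> position (4-16) mod 26 = 14 -> O
  S (position 18) -> position (18-16) mod 26 = 2 -> C
  A (position 0) -> position (0-16) mod 26 = 10 -> K
Decrypted message: BLOCK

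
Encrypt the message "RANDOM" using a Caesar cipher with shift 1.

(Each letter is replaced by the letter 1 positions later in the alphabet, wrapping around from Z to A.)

Step 1: For each letter, shift forward by 1 positions (mod 26).
  R (position 17) -> position (17+1) mod 26 = 18 -> S
  A (position 0) -> position (0+1) mod 26 = 1 -> B
  N (position 13) -> position (13+1) mod 26 = 14 -> O
  D (position 3) -> position (3+1) mod 26 = 4 -> E
  O (position 14) -> position (14+1) mod 26 = 15 -> P
  M (position 12) -> position (12+1) mod 26 = 13 -> N
Result: SBOEPN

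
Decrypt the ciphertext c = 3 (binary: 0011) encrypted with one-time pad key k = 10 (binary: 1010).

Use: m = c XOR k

Step 1: XOR ciphertext with key:
  Ciphertext: 0011
  Key:        1010
  XOR:        1001
Step 2: Plaintext = 1001 = 9 in decimal.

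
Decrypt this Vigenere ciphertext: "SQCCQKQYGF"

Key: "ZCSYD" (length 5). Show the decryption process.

Step 1: Key 'ZCSYD' has length 5. Extended key: ZCSYDZCSYD
Step 2: Decrypt each position:
  S(18) - Z(25) = 19 = T
  Q(16) - C(2) = 14 = O
  C(2) - S(18) = 10 = K
  C(2) - Y(24) = 4 = E
  Q(16) - D(3) = 13 = N
  K(10) - Z(25) = 11 = L
  Q(16) - C(2) = 14 = O
  Y(24) - S(18) = 6 = G
  G(6) - Y(24) = 8 = I
  F(5) - D(3) = 2 = C
Plaintext: TOKENLOGIC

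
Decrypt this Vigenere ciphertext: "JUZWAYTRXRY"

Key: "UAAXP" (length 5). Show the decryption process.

Step 1: Key 'UAAXP' has length 5. Extended key: UAAXPUAAXPU
Step 2: Decrypt each position:
  J(9) - U(20) = 15 = P
  U(20) - A(0) = 20 = U
  Z(25) - A(0) = 25 = Z
  W(22) - X(23) = 25 = Z
  A(0) - P(15) = 11 = L
  Y(24) - U(20) = 4 = E
  T(19) - A(0) = 19 = T
  R(17) - A(0) = 17 = R
  X(23) - X(23) = 0 = A
  R(17) - P(15) = 2 = C
  Y(24) - U(20) = 4 = E
Plaintext: PUZZLETRACE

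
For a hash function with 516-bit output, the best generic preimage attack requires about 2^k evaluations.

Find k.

Step 1: The hash has a 516-bit output.
Step 2: Preimage resistance means: given a digest h(x), it should be infeasible to find any input that hashes to it.
With a 516-bit output there are 2^516 possible digests, so a generic brute-force preimage search costs about 2^516 evaluations.
Step 3: Security level = 516 bits.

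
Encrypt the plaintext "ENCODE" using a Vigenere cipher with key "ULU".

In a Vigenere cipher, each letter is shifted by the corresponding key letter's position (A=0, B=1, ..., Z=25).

Step 1: Repeat key to match plaintext length:
  Plaintext: ENCODE
  Key:       ULUULU
Step 2: Encrypt each letter:
  E(4) + U(20) = (4+20) mod 26 = 24 = Y
  N(13) + L(11) = (13+11) mod 26 = 24 = Y
  C(2) + U(20) = (2+20) mod 26 = 22 = W
  O(14) + U(20) = (14+20) mod 26 = 8 = I
  D(3) + L(11) = (3+11) mod 26 = 14 = O
  E(4) + U(20) = (4+20) mod 26 = 24 = Y
Ciphertext: YYWIOY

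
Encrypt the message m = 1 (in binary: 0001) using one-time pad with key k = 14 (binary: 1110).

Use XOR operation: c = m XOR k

Step 1: Write out the XOR operation bit by bit:
  Message: 0001
  Key:     1110
  XOR:     1111
Step 2: Convert to decimal: 1111 = 15.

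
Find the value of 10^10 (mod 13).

Step 1: Compute 10^10 mod 13 step by step, reducing modulo 13 at each step.
  10^1 mod 13 = 10
  10^2 mod 13 = (10 * 10) mod 13 = 9
  10^3 mod 13 = (9 * 10) mod 13 = 12
  10^4 mod 13 = (12 * 10) mod 13 = 3
  10^5 mod 13 = (3 * 10) mod 13 = 4
  10^6 mod 13 = (4 * 10) mod 13 = 1
  10^7 mod 13 = (1 * 10) mod 13 = 10
  10^8 mod 13 = (10 * 10) mod 13 = 9
  10^9 mod 13 = (9 * 10) mod 13 = 12
  10^10 mod 13 = (12 * 10) mod 13 = 3
Step 2: Result = 3.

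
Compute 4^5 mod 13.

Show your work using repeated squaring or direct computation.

Step 1: Compute 4^5 mod 13 step by step, reducing modulo 13 at each step.
  4^1 mod 13 = 4
  4^2 mod 13 = (4 * 4) mod 13 = 3
  4^3 mod 13 = (3 * 4) mod 13 = 12
  4^4 mod 13 = (12 * 4) mod 13 = 9
  4^5 mod 13 = (9 * 4) mod 13 = 10
Step 2: Result = 10.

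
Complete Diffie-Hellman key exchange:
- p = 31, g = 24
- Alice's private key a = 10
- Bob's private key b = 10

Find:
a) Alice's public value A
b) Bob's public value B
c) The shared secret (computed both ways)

Step 1: A = g^a mod p = 24^10 mod 31 = 25.
Step 2: B = g^b mod p = 24^10 mod 31 = 25.
Step 3: Alice computes s = B^a mod p = 25^10 mod 31 = 25.
Step 4: Bob computes s = A^b mod p = 25^10 mod 31 = 25.
Both sides agree: shared secret = 25.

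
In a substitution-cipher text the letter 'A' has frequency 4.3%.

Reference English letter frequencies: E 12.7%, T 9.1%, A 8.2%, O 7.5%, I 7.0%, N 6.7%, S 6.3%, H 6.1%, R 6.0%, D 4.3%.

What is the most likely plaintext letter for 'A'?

Step 1: The observed frequency is 4.3%.
Step 2: Compare with English frequencies:
  E: 12.7% (difference: 8.4%)
  T: 9.1% (difference: 4.8%)
  A: 8.2% (difference: 3.9%)
  O: 7.5% (difference: 3.2%)
  I: 7.0% (difference: 2.7%)
  N: 6.7% (difference: 2.4%)
  S: 6.3% (difference: 2.0%)
  H: 6.1% (difference: 1.8%)
  R: 6.0% (difference: 1.7%)
  D: 4.3% (difference: 0.0%) <-- closest
Step 3: 'A' most likely represents 'D' (frequency 4.3%).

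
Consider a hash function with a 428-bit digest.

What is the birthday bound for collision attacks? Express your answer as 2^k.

Step 1: The birthday paradox gives collision probability ~50% after sqrt(2^n) = 2^(n/2) hashes.
Step 2: For 428-bit output: 2^(428/2) = 2^214.
Step 3: Approximately 2^214 hash computations needed.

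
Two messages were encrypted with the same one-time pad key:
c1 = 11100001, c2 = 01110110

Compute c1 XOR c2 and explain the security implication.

Step 1: c1 XOR c2 = (m1 XOR k) XOR (m2 XOR k).
Step 2: By XOR associativity/commutativity: = m1 XOR m2 XOR k XOR k = m1 XOR m2.
Step 3: 11100001 XOR 01110110 = 10010111 = 151.
Step 4: The key cancels out! An attacker learns m1 XOR m2 = 151, revealing the relationship between plaintexts.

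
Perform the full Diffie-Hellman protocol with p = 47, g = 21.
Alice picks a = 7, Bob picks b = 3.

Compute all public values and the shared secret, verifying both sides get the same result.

Step 1: A = g^a mod p = 21^7 mod 47 = 37.
Step 2: B = g^b mod p = 21^3 mod 47 = 2.
Step 3: Alice computes s = B^a mod p = 2^7 mod 47 = 34.
Step 4: Bob computes s = A^b mod p = 37^3 mod 47 = 34.
Both sides agree: shared secret = 34.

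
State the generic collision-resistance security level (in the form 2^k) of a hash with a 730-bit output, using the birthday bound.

Step 1: The birthday paradox gives collision probability ~50% after sqrt(2^n) = 2^(n/2) hashes.
Step 2: For 730-bit output: 2^(730/2) = 2^365.
Step 3: Approximately 2^365 hash computations needed.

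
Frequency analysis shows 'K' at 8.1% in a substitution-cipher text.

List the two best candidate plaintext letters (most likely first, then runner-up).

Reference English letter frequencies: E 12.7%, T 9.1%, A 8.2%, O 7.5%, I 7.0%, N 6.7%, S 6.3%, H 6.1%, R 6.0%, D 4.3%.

Step 1: Observed frequency of 'K' is 8.1%.
Step 2: Compute distances to each reference frequency and sort:
  A (8.2%): difference = 0.1% <-- BEST
  O (7.5%): difference = 0.6% <-- RUNNER-UP
  T (9.1%): difference = 1.0%
  I (7.0%): difference = 1.1%
  N (6.7%): difference = 1.4%
Step 3: Most likely is 'A' (8.2%, diff 0.1%); second most likely is 'O' (7.5%, diff 0.6%).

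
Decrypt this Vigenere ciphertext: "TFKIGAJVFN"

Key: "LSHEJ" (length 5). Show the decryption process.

Step 1: Key 'LSHEJ' has length 5. Extended key: LSHEJLSHEJ
Step 2: Decrypt each position:
  T(19) - L(11) = 8 = I
  F(5) - S(18) = 13 = N
  K(10) - H(7) = 3 = D
  I(8) - E(4) = 4 = E
  G(6) - J(9) = 23 = X
  A(0) - L(11) = 15 = P
  J(9) - S(18) = 17 = R
  V(21) - H(7) = 14 = O
  F(5) - E(4) = 1 = B
  N(13) - J(9) = 4 = E
Plaintext: INDEXPROBE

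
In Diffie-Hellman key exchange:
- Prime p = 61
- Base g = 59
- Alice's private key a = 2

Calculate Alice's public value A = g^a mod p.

Step 1: A = g^a mod p = 59^2 mod 61.
  59^1 mod 61 = 59
  59^2 mod 61 = (59 * 59) mod 61 = 4
Result: A = 4.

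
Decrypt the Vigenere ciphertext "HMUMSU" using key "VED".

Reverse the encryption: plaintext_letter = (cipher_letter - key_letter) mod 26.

Step 1: Extend key: VEDVED
Step 2: Decrypt each letter (c - k) mod 26:
  H(7) - V(21) = (7-21) mod 26 = 12 = M
  M(12) - E(4) = (12-4) mod 26 = 8 = I
  U(20) - D(3) = (20-3) mod 26 = 17 = R
  M(12) - V(21) = (12-21) mod 26 = 17 = R
  S(18) - E(4) = (18-4) mod 26 = 14 = O
  U(20) - D(3) = (20-3) mod 26 = 17 = R
Plaintext: MIRROR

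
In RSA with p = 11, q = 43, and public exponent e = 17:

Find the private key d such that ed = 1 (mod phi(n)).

Step 1: n = 11 * 43 = 473.
Step 2: phi(n) = 10 * 42 = 420.
Step 3: Find d such that 17 * d = 1 (mod 420).
Step 4: d = 17^(-1) mod 420 = 173.
Verification: 17 * 173 = 2941 = 7 * 420 + 1.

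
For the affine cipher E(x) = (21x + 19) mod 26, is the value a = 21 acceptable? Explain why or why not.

Step 1: Compute gcd(21, 26).
Step 2: gcd(21, 26) = 1.
Since gcd = 1, 21 is coprime with 26, so it is a valid key.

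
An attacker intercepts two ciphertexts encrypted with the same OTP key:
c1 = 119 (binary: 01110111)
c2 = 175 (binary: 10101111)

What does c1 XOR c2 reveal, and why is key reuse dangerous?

Step 1: c1 XOR c2 = (m1 XOR k) XOR (m2 XOR k).
Step 2: By XOR associativity/commutativity: = m1 XOR m2 XOR k XOR k = m1 XOR m2.
Step 3: 01110111 XOR 10101111 = 11011000 = 216.
Step 4: The key cancels out! An attacker learns m1 XOR m2 = 216, revealing the relationship between plaintexts.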